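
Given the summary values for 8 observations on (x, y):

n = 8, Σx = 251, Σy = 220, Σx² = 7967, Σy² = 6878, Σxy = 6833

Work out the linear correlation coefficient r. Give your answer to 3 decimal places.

-0.252

r = (nΣxy − ΣxΣy) / √[(nΣx² − (Σx)²)(nΣy² − (Σy)²)]
Numerator: 8×6833 − 251×220 = -556
Denominator: √[(63736 − 63001)(55024 − 48400)] = √[735 × 6624] = 2206.4995
r = -556 / 2206.4995 ≈ -0.252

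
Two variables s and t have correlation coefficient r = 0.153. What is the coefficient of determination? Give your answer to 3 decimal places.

0.023

r² = (0.153)² = 0.023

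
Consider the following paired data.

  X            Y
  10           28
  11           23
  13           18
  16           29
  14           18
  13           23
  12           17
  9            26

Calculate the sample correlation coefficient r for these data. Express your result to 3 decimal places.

n = 8, ΣX = 98, ΣY = 182, ΣX² = 1236, ΣY² = 4296, ΣXY = 2220
nΣXY − ΣXΣY = 17760 − 17836 = -76
nΣX² − (ΣX)² = 9888 − 9604 = 284; nΣY² − (ΣY)² = 34368 − 33124 = 1244
r = -76 / √(284 × 1244) = -76 / 594.3871 ≈ -0.128

-0.128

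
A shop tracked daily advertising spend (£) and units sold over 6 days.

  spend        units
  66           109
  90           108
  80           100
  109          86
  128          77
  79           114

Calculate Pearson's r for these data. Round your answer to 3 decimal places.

-0.906

n = 6, Σx = 552, Σy = 594, Σx² = 53362, Σy² = 59866, Σxy = 53150
nΣxy − ΣxΣy = 318900 − 327888 = -8988
nΣx² − (Σx)² = 320172 − 304704 = 15468; nΣy² − (Σy)² = 359196 − 352836 = 6360
r = -8988 / √(15468 × 6360) = -8988 / 9918.4918 ≈ -0.906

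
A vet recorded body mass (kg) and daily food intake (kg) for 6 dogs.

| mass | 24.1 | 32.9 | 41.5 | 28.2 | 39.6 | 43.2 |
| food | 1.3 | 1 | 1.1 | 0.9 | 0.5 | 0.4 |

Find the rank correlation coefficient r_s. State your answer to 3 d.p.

-0.600

Rank mass: 1, 3, 5, 2, 4, 6
Rank food: 6, 4, 5, 3, 2, 1
d = rank(mass) − rank(food): -5, -1, 0, -1, 2, 5; Σd² = 56
ρ = 1 − 6Σd² / [n(n²−1)] = 1 − 6×56 / (6×35) = 1 − 336/210 ≈ -0.600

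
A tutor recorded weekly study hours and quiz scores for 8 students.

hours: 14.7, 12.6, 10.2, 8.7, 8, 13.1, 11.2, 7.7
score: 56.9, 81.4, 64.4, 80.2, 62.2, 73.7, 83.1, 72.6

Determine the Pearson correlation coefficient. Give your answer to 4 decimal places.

n = 8, Σx = 86.2, Σy = 574.5, Σx² = 974.92, Σy² = 41919.87, Σxy = 6169.5
nΣxy − ΣxΣy = 49356 − 49521.9 = -165.9
nΣx² − (Σx)² = 7799.36 − 7430.44 = 368.92; nΣy² − (Σy)² = 335358.96 − 330050.25 = 5308.71
r = -165.9 / √(368.92 × 5308.71) = -165.9 / 1399.4604 ≈ -0.1185

-0.1185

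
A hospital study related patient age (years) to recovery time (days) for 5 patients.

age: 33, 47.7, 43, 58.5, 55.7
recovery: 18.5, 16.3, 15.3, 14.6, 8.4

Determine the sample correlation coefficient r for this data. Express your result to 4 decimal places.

-0.7132

n = 5, Σx = 237.9, Σy = 73.1, Σx² = 11738.03, Σy² = 1125.75, Σxy = 3367.89
nΣxy − ΣxΣy = 16839.45 − 17390.49 = -551.04
nΣx² − (Σx)² = 58690.15 − 56596.41 = 2093.74; nΣy² − (Σy)² = 5628.75 − 5343.61 = 285.14
r = -551.04 / √(2093.74 × 285.14) = -551.04 / 772.6636 ≈ -0.7132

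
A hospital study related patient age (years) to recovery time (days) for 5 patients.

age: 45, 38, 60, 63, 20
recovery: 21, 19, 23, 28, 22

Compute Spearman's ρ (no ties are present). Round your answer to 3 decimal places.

Rank age: 3, 2, 4, 5, 1
Rank recovery: 2, 1, 4, 5, 3
d = rank(age) − rank(recovery): 1, 1, 0, 0, -2; Σd² = 6
ρ = 1 − 6Σd² / [n(n²−1)] = 1 − 6×6 / (5×24) = 1 − 36/120 ≈ 0.700

0.700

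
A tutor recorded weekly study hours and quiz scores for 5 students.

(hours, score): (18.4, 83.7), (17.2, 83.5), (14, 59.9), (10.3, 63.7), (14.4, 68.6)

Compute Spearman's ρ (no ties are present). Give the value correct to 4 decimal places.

0.9000

Rank hours: 5, 4, 2, 1, 3
Rank score: 5, 4, 1, 2, 3
d = rank(hours) − rank(score): 0, 0, 1, -1, 0; Σd² = 2
ρ = 1 − 6Σd² / [n(n²−1)] = 1 − 6×2 / (5×24) = 1 − 12/120 ≈ 0.9000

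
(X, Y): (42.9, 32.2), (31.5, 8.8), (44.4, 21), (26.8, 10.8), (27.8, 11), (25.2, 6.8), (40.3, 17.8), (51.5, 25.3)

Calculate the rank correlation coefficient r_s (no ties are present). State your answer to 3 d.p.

Rank X: 6, 4, 7, 2, 3, 1, 5, 8
Rank Y: 8, 2, 6, 3, 4, 1, 5, 7
d = rank(X) − rank(Y): -2, 2, 1, -1, -1, 0, 0, 1; Σd² = 12
ρ = 1 − 6Σd² / [n(n²−1)] = 1 − 6×12 / (8×63) = 1 − 72/504 ≈ 0.857

0.857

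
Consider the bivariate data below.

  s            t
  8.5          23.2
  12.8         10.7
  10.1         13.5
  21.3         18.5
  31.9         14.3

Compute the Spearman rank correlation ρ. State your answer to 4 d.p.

-0.2000

Rank s: 1, 3, 2, 4, 5
Rank t: 5, 1, 2, 4, 3
d = rank(s) − rank(t): -4, 2, 0, 0, 2; Σd² = 24
ρ = 1 − 6Σd² / [n(n²−1)] = 1 − 6×24 / (5×24) = 1 − 144/120 ≈ -0.2000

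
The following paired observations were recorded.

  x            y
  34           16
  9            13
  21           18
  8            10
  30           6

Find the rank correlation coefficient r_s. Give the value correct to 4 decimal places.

0.2000

Rank x: 5, 2, 3, 1, 4
Rank y: 4, 3, 5, 2, 1
d = rank(x) − rank(y): 1, -1, -2, -1, 3; Σd² = 16
ρ = 1 − 6Σd² / [n(n²−1)] = 1 − 6×16 / (5×24) = 1 − 96/120 ≈ 0.2000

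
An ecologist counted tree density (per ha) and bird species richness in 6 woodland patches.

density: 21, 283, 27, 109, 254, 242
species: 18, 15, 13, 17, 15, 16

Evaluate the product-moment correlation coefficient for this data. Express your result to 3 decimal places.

n = 6, Σx = 936, Σy = 94, Σx² = 216220, Σy² = 1488, Σxy = 14509
nΣxy − ΣxΣy = 87054 − 87984 = -930
nΣx² − (Σx)² = 1297320 − 876096 = 421224; nΣy² − (Σy)² = 8928 − 8836 = 92
r = -930 / √(421224 × 92) = -930 / 6225.1593 ≈ -0.149

-0.149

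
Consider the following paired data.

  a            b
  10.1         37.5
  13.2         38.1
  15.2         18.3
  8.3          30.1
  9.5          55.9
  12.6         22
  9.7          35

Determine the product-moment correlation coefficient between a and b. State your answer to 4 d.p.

-0.5599

n = 7, Σa = 78.6, Σb = 236.9, Σa² = 919.28, Σb² = 8932.57, Σab = 2557.41
nΣab − ΣaΣb = 17901.87 − 18620.34 = -718.47
nΣa² − (Σa)² = 6434.96 − 6177.96 = 257; nΣb² − (Σb)² = 62527.99 − 56121.61 = 6406.38
r = -718.47 / √(257 × 6406.38) = -718.47 / 1283.1366 ≈ -0.5599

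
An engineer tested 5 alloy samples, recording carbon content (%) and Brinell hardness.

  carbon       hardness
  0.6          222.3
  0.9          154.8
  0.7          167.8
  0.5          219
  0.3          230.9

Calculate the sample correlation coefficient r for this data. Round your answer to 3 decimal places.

-0.894

n = 5, Σx = 3, Σy = 994.8, Σx² = 2, Σy² = 202812.98, Σxy = 568.93
nΣxy − ΣxΣy = 2844.65 − 2984.4 = -139.75
nΣx² − (Σx)² = 10 − 9 = 1; nΣy² − (Σy)² = 1014064.9 − 989627.04 = 24437.86
r = -139.75 / √(1 × 24437.86) = -139.75 / 156.3261 ≈ -0.894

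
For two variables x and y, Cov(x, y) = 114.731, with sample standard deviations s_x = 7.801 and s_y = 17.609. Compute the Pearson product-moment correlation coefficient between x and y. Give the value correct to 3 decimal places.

r = Cov(x,y) / (s_x · s_y) = 114.731 / (7.801 × 17.609)
  = 114.731 / 137.3678 ≈ 0.835

0.835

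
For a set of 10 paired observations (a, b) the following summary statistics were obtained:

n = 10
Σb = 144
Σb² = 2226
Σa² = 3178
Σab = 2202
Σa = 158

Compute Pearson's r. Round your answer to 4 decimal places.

r = (nΣab − ΣaΣb) / √[(nΣa² − (Σa)²)(nΣb² − (Σb)²)]
Numerator: 10×2202 − 158×144 = -732
Denominator: √[(31780 − 24964)(22260 − 20736)] = √[6816 × 1524] = 3222.9775
r = -732 / 3222.9775 ≈ -0.2271

-0.2271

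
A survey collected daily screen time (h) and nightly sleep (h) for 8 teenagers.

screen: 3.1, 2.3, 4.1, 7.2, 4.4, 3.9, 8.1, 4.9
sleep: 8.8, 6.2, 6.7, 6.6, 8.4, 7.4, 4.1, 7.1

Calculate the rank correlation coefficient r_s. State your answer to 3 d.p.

-0.381

Rank screen: 2, 1, 4, 7, 5, 3, 8, 6
Rank sleep: 8, 2, 4, 3, 7, 6, 1, 5
d = rank(screen) − rank(sleep): -6, -1, 0, 4, -2, -3, 7, 1; Σd² = 116
ρ = 1 − 6Σd² / [n(n²−1)] = 1 − 6×116 / (8×63) = 1 − 696/504 ≈ -0.381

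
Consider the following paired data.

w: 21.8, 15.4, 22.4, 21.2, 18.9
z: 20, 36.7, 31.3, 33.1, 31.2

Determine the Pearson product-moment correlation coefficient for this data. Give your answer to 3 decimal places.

n = 5, Σw = 99.7, Σz = 152.3, Σw² = 2020.81, Σz² = 4795.63, Σwz = 2993.7
nΣwz − ΣwΣz = 14968.5 − 15184.31 = -215.81
nΣw² − (Σw)² = 10104.05 − 9940.09 = 163.96; nΣz² − (Σz)² = 23978.15 − 23195.29 = 782.86
r = -215.81 / √(163.96 × 782.86) = -215.81 / 358.2705 ≈ -0.602

-0.602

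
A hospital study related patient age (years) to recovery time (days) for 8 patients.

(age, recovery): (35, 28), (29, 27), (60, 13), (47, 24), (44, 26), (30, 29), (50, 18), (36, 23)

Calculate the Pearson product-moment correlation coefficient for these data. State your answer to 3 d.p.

-0.885

n = 8, Σx = 331, Σy = 188, Σx² = 14507, Σy² = 4628, Σxy = 7413
nΣxy − ΣxΣy = 59304 − 62228 = -2924
nΣx² − (Σx)² = 116056 − 109561 = 6495; nΣy² − (Σy)² = 37024 − 35344 = 1680
r = -2924 / √(6495 × 1680) = -2924 / 3303.2711 ≈ -0.885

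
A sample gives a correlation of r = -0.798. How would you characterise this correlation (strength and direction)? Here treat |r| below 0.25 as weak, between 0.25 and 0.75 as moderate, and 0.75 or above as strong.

strong negative

r = -0.798 < 0 so the relationship is negative.
|r| = 0.798, which falls in the strong range.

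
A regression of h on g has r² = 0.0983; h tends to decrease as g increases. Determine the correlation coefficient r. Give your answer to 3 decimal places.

|r| = √0.0983 = 0.314
The association is negative, so r = −0.314.

-0.314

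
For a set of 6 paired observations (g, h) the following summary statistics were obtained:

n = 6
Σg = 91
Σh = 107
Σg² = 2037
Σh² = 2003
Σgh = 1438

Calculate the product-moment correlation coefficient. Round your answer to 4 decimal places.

r = (nΣgh − ΣgΣh) / √[(nΣg² − (Σg)²)(nΣh² − (Σh)²)]
Numerator: 6×1438 − 91×107 = -1109
Denominator: √[(12222 − 8281)(12018 − 11449)] = √[3941 × 569] = 1497.4742
r = -1109 / 1497.4742 ≈ -0.7406

-0.7406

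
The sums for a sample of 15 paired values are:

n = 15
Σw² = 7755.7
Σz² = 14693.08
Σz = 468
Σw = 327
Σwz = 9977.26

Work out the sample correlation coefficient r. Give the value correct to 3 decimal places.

-0.940

r = (nΣwz − ΣwΣz) / √[(nΣw² − (Σw)²)(nΣz² − (Σz)²)]
Numerator: 15×9977.26 − 327×468 = -3377.1
Denominator: √[(116335.5 − 106929)(220396.2 − 219024)] = √[9406.5 × 1372.2] = 3592.7148
r = -3377.1 / 3592.7148 ≈ -0.940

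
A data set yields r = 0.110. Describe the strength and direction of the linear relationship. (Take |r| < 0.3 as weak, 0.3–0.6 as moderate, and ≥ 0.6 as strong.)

weak positive

r = 0.110 > 0 so the relationship is positive.
|r| = 0.110, which falls in the weak range.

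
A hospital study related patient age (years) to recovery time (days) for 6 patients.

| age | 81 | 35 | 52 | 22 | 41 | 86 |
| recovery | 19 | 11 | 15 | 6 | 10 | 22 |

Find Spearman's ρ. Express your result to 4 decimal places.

0.9429

Rank age: 5, 2, 4, 1, 3, 6
Rank recovery: 5, 3, 4, 1, 2, 6
d = rank(age) − rank(recovery): 0, -1, 0, 0, 1, 0; Σd² = 2
ρ = 1 − 6Σd² / [n(n²−1)] = 1 − 6×2 / (6×35) = 1 − 12/210 ≈ 0.9429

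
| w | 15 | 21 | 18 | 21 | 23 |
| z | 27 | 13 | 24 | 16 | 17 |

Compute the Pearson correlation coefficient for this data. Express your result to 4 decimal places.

n = 5, Σw = 98, Σz = 97, Σw² = 1960, Σz² = 2019, Σwz = 1837
nΣwz − ΣwΣz = 9185 − 9506 = -321
nΣw² − (Σw)² = 9800 − 9604 = 196; nΣz² − (Σz)² = 10095 − 9409 = 686
r = -321 / √(196 × 686) = -321 / 366.6824 ≈ -0.8754

-0.8754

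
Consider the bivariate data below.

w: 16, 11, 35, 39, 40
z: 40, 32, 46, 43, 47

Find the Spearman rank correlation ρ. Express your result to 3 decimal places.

0.900

Rank w: 2, 1, 3, 4, 5
Rank z: 2, 1, 4, 3, 5
d = rank(w) − rank(z): 0, 0, -1, 1, 0; Σd² = 2
ρ = 1 − 6Σd² / [n(n²−1)] = 1 − 6×2 / (5×24) = 1 − 12/120 ≈ 0.900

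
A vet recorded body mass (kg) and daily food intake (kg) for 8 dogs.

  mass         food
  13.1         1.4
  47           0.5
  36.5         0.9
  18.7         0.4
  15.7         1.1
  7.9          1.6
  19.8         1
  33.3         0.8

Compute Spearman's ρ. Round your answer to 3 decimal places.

-0.738

Rank mass: 2, 8, 7, 4, 3, 1, 5, 6
Rank food: 7, 2, 4, 1, 6, 8, 5, 3
d = rank(mass) − rank(food): -5, 6, 3, 3, -3, -7, 0, 3; Σd² = 146
ρ = 1 − 6Σd² / [n(n²−1)] = 1 − 6×146 / (8×63) = 1 − 876/504 ≈ -0.738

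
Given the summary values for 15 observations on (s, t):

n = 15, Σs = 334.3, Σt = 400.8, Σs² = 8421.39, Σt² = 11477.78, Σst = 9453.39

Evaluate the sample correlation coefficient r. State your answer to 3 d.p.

0.603

r = (nΣst − ΣsΣt) / √[(nΣs² − (Σs)²)(nΣt² − (Σt)²)]
Numerator: 15×9453.39 − 334.3×400.8 = 7813.41
Denominator: √[(126320.85 − 111756.49)(172166.7 − 160640.64)] = √[14564.36 × 11526.06] = 12956.4535
r = 7813.41 / 12956.4535 ≈ 0.603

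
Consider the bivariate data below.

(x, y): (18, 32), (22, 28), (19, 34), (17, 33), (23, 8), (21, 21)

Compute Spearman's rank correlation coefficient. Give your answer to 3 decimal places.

Rank x: 2, 5, 3, 1, 6, 4
Rank y: 4, 3, 6, 5, 1, 2
d = rank(x) − rank(y): -2, 2, -3, -4, 5, 2; Σd² = 62
ρ = 1 − 6Σd² / [n(n²−1)] = 1 − 6×62 / (6×35) = 1 − 372/210 ≈ -0.771

-0.771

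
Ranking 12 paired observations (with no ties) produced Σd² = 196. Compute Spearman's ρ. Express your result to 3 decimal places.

ρ = 1 − 6Σd² / [n(n²−1)] = 1 − 6×196 / (12×143)
  = 1 − 1176/1716 = 1 − 0.6853 ≈ 0.315

0.315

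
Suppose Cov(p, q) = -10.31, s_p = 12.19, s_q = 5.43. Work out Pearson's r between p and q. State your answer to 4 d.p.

r = Cov(p,q) / (s_p · s_q) = -10.31 / (12.19 × 5.43)
  = -10.31 / 66.1917 ≈ -0.1558

-0.1558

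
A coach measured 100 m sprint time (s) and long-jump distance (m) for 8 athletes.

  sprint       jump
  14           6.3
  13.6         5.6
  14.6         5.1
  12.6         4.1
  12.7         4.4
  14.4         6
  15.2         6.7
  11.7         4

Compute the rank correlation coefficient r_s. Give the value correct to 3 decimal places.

0.833

Rank sprint: 5, 4, 7, 2, 3, 6, 8, 1
Rank jump: 7, 5, 4, 2, 3, 6, 8, 1
d = rank(sprint) − rank(jump): -2, -1, 3, 0, 0, 0, 0, 0; Σd² = 14
ρ = 1 − 6Σd² / [n(n²−1)] = 1 − 6×14 / (8×63) = 1 − 84/504 ≈ 0.833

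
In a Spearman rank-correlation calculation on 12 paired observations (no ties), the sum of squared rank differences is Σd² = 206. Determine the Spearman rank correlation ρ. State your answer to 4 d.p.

0.2797

ρ = 1 − 6Σd² / [n(n²−1)] = 1 − 6×206 / (12×143)
  = 1 − 1236/1716 = 1 − 0.72028 ≈ 0.2797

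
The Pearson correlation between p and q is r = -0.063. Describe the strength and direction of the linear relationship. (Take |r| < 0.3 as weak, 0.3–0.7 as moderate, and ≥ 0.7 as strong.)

r = -0.063 < 0 so the relationship is negative.
|r| = 0.063, which falls in the weak range.

weak negative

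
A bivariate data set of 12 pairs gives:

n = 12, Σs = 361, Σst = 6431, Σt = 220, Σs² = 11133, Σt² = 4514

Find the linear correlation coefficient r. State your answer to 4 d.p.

r = (nΣst − ΣsΣt) / √[(nΣs² − (Σs)²)(nΣt² − (Σt)²)]
Numerator: 12×6431 − 361×220 = -2248
Denominator: √[(133596 − 130321)(54168 − 48400)] = √[3275 × 5768] = 4346.2858
r = -2248 / 4346.2858 ≈ -0.5172

-0.5172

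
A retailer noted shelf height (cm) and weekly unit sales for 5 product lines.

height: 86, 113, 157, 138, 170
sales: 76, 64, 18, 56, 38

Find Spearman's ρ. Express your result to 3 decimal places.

-0.900

Rank height: 1, 2, 4, 3, 5
Rank sales: 5, 4, 1, 3, 2
d = rank(height) − rank(sales): -4, -2, 3, 0, 3; Σd² = 38
ρ = 1 − 6Σd² / [n(n²−1)] = 1 − 6×38 / (5×24) = 1 − 228/120 ≈ -0.900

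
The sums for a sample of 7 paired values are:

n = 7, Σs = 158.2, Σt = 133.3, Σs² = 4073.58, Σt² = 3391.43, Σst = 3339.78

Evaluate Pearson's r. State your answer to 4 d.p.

r = (nΣst − ΣsΣt) / √[(nΣs² − (Σs)²)(nΣt² − (Σt)²)]
Numerator: 7×3339.78 − 158.2×133.3 = 2290.4
Denominator: √[(28515.06 − 25027.24)(23740.01 − 17768.89)] = √[3487.82 × 5971.12] = 4563.5723
r = 2290.4 / 4563.5723 ≈ 0.5019

0.5019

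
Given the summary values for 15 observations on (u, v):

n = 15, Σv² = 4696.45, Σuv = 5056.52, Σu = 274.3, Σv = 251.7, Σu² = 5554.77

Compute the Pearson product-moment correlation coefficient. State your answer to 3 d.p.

r = (nΣuv − ΣuΣv) / √[(nΣu² − (Σu)²)(nΣv² − (Σv)²)]
Numerator: 15×5056.52 − 274.3×251.7 = 6806.49
Denominator: √[(83321.55 − 75240.49)(70446.75 − 63352.89)] = √[8081.06 × 7093.86] = 7571.3875
r = 6806.49 / 7571.3875 ≈ 0.899

0.899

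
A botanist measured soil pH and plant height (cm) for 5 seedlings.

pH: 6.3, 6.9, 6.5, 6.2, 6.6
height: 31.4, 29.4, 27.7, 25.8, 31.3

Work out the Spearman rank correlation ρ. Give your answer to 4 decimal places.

0.3000

Rank pH: 2, 5, 3, 1, 4
Rank height: 5, 3, 2, 1, 4
d = rank(pH) − rank(height): -3, 2, 1, 0, 0; Σd² = 14
ρ = 1 − 6Σd² / [n(n²−1)] = 1 − 6×14 / (5×24) = 1 − 84/120 ≈ 0.3000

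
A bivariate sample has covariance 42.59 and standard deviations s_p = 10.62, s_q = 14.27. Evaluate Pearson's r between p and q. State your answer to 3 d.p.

r = Cov(p,q) / (s_p · s_q) = 42.59 / (10.62 × 14.27)
  = 42.59 / 151.5474 ≈ 0.281

0.281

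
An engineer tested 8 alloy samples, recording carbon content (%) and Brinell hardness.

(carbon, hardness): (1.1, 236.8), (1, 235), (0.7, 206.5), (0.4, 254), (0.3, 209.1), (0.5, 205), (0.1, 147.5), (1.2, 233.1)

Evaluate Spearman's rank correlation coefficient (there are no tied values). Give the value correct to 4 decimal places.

Rank carbon: 7, 6, 5, 3, 2, 4, 1, 8
Rank hardness: 7, 6, 3, 8, 4, 2, 1, 5
d = rank(carbon) − rank(hardness): 0, 0, 2, -5, -2, 2, 0, 3; Σd² = 46
ρ = 1 − 6Σd² / [n(n²−1)] = 1 − 6×46 / (8×63) = 1 − 276/504 ≈ 0.4524

0.4524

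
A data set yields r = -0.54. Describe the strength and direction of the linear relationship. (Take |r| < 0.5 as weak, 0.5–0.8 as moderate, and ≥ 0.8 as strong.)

moderate negative

r = -0.54 < 0 so the relationship is negative.
|r| = 0.54, which falls in the moderate range.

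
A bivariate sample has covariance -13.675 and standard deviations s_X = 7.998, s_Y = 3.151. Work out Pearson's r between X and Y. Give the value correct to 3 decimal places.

r = Cov(X,Y) / (s_X · s_Y) = -13.675 / (7.998 × 3.151)
  = -13.675 / 25.2017 ≈ -0.543

-0.543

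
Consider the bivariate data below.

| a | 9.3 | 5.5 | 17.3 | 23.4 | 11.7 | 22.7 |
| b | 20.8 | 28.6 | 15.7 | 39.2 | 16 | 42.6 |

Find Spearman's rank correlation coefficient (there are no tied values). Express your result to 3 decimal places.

0.371

Rank a: 2, 1, 4, 6, 3, 5
Rank b: 3, 4, 1, 5, 2, 6
d = rank(a) − rank(b): -1, -3, 3, 1, 1, -1; Σd² = 22
ρ = 1 − 6Σd² / [n(n²−1)] = 1 − 6×22 / (6×35) = 1 − 132/210 ≈ 0.371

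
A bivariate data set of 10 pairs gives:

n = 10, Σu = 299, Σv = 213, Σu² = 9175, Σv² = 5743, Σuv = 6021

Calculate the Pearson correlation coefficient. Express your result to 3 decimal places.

-0.653

r = (nΣuv − ΣuΣv) / √[(nΣu² − (Σu)²)(nΣv² − (Σv)²)]
Numerator: 10×6021 − 299×213 = -3477
Denominator: √[(91750 − 89401)(57430 − 45369)] = √[2349 × 12061] = 5322.7144
r = -3477 / 5322.7144 ≈ -0.653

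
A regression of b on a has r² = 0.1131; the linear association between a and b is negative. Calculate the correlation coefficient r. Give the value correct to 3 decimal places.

|r| = √0.1131 = 0.336
The association is negative, so r = −0.336.

-0.336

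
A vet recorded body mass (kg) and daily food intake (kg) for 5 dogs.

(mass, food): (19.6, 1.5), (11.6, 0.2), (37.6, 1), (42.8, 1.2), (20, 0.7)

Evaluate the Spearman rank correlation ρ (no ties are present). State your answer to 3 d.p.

Rank mass: 2, 1, 4, 5, 3
Rank food: 5, 1, 3, 4, 2
d = rank(mass) − rank(food): -3, 0, 1, 1, 1; Σd² = 12
ρ = 1 − 6Σd² / [n(n²−1)] = 1 − 6×12 / (5×24) = 1 − 72/120 ≈ 0.400

0.400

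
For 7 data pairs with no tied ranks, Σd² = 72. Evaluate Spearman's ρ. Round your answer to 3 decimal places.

ρ = 1 − 6Σd² / [n(n²−1)] = 1 − 6×72 / (7×48)
  = 1 − 432/336 = 1 − 1.2857 ≈ -0.286

-0.286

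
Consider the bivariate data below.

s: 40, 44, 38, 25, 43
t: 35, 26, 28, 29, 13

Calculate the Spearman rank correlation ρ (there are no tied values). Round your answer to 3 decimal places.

Rank s: 3, 5, 2, 1, 4
Rank t: 5, 2, 3, 4, 1
d = rank(s) − rank(t): -2, 3, -1, -3, 3; Σd² = 32
ρ = 1 − 6Σd² / [n(n²−1)] = 1 − 6×32 / (5×24) = 1 − 192/120 ≈ -0.600

-0.600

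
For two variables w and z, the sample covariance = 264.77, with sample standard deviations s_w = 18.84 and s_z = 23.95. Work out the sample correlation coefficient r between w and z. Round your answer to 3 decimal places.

0.587

r = Cov(w,z) / (s_w · s_z) = 264.77 / (18.84 × 23.95)
  = 264.77 / 451.2180 ≈ 0.587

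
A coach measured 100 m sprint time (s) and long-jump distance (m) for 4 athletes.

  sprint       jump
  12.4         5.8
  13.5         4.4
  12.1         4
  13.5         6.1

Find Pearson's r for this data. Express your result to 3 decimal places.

0.313

n = 4, Σx = 51.5, Σy = 20.3, Σx² = 664.67, Σy² = 106.21, Σxy = 262.07
nΣxy − ΣxΣy = 1048.28 − 1045.45 = 2.83
nΣx² − (Σx)² = 2658.68 − 2652.25 = 6.43; nΣy² − (Σy)² = 424.84 − 412.09 = 12.75
r = 2.83 / √(6.43 × 12.75) = 2.83 / 9.0544 ≈ 0.313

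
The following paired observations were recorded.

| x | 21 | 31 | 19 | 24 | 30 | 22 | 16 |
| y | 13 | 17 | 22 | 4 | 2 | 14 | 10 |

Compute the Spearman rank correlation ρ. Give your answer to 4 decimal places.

-0.1786

Rank x: 3, 7, 2, 5, 6, 4, 1
Rank y: 4, 6, 7, 2, 1, 5, 3
d = rank(x) − rank(y): -1, 1, -5, 3, 5, -1, -2; Σd² = 66
ρ = 1 − 6Σd² / [n(n²−1)] = 1 − 6×66 / (7×48) = 1 − 396/336 ≈ -0.1786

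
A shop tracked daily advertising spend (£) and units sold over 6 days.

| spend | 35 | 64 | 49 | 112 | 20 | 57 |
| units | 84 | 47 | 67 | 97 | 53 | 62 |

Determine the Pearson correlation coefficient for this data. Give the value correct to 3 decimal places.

0.554

n = 6, Σx = 337, Σy = 410, Σx² = 23915, Σy² = 29816, Σxy = 24689
nΣxy − ΣxΣy = 148134 − 138170 = 9964
nΣx² − (Σx)² = 143490 − 113569 = 29921; nΣy² − (Σy)² = 178896 − 168100 = 10796
r = 9964 / √(29921 × 10796) = 9964 / 17972.9551 ≈ 0.554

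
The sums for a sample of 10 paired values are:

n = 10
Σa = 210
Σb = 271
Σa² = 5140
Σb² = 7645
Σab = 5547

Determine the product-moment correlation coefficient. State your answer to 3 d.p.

-0.307

r = (nΣab − ΣaΣb) / √[(nΣa² − (Σa)²)(nΣb² − (Σb)²)]
Numerator: 10×5547 − 210×271 = -1440
Denominator: √[(51400 − 44100)(76450 − 73441)] = √[7300 × 3009] = 4686.7579
r = -1440 / 4686.7579 ≈ -0.307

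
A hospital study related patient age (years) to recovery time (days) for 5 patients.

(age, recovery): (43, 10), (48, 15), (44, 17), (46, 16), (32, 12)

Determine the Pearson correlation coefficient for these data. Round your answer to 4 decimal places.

0.4956

n = 5, Σx = 213, Σy = 70, Σx² = 9229, Σy² = 1014, Σxy = 3018
nΣxy − ΣxΣy = 15090 − 14910 = 180
nΣx² − (Σx)² = 46145 − 45369 = 776; nΣy² − (Σy)² = 5070 − 4900 = 170
r = 180 / √(776 × 170) = 180 / 363.2079 ≈ 0.4956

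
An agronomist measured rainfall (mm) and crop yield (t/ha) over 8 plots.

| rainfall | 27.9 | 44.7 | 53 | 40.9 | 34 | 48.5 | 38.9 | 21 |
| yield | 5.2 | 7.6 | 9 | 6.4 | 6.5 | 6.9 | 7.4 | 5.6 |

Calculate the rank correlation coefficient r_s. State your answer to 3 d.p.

Rank rainfall: 2, 6, 8, 5, 3, 7, 4, 1
Rank yield: 1, 7, 8, 3, 4, 5, 6, 2
d = rank(rainfall) − rank(yield): 1, -1, 0, 2, -1, 2, -2, -1; Σd² = 16
ρ = 1 − 6Σd² / [n(n²−1)] = 1 − 6×16 / (8×63) = 1 − 96/504 ≈ 0.810

0.810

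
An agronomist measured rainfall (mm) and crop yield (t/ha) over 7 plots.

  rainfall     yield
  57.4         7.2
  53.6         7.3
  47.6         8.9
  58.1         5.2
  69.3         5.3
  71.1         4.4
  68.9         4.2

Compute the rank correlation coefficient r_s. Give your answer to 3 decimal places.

-0.821

Rank rainfall: 3, 2, 1, 4, 6, 7, 5
Rank yield: 5, 6, 7, 3, 4, 2, 1
d = rank(rainfall) − rank(yield): -2, -4, -6, 1, 2, 5, 4; Σd² = 102
ρ = 1 − 6Σd² / [n(n²−1)] = 1 − 6×102 / (7×48) = 1 − 612/336 ≈ -0.821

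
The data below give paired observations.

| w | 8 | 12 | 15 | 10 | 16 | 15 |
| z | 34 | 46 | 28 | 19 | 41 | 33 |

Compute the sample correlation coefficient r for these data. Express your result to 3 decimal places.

n = 6, Σw = 76, Σz = 201, Σw² = 1014, Σz² = 7187, Σwz = 2585
nΣwz − ΣwΣz = 15510 − 15276 = 234
nΣw² − (Σw)² = 6084 − 5776 = 308; nΣz² − (Σz)² = 43122 − 40401 = 2721
r = 234 / √(308 × 2721) = 234 / 915.4605 ≈ 0.256

0.256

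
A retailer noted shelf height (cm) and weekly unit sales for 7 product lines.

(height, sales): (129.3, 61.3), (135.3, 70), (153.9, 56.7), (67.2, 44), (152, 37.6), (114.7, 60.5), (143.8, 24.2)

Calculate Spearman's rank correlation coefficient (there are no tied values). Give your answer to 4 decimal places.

-0.2857

Rank height: 3, 4, 7, 1, 6, 2, 5
Rank sales: 6, 7, 4, 3, 2, 5, 1
d = rank(height) − rank(sales): -3, -3, 3, -2, 4, -3, 4; Σd² = 72
ρ = 1 − 6Σd² / [n(n²−1)] = 1 − 6×72 / (7×48) = 1 − 432/336 ≈ -0.2857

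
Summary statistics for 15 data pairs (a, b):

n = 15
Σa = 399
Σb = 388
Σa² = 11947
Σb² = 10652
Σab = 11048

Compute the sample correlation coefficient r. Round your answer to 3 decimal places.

0.802

r = (nΣab − ΣaΣb) / √[(nΣa² − (Σa)²)(nΣb² − (Σb)²)]
Numerator: 15×11048 − 399×388 = 10908
Denominator: √[(179205 − 159201)(159780 − 150544)] = √[20004 × 9236] = 13592.5327
r = 10908 / 13592.5327 ≈ 0.802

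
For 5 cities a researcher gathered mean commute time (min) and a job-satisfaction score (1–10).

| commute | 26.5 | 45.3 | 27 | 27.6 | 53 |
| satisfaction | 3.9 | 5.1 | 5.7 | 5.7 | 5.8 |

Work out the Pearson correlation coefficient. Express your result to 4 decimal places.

0.3261

n = 5, Σx = 179.4, Σy = 26.2, Σx² = 7054.1, Σy² = 139.84, Σxy = 953
nΣxy − ΣxΣy = 4765 − 4700.28 = 64.72
nΣx² − (Σx)² = 35270.5 − 32184.36 = 3086.14; nΣy² − (Σy)² = 699.2 − 686.44 = 12.76
r = 64.72 / √(3086.14 × 12.76) = 64.72 / 198.4418 ≈ 0.3261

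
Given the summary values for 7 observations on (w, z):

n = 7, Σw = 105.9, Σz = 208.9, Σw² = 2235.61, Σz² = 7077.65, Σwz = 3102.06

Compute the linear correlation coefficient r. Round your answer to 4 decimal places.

-0.0798

r = (nΣwz − ΣwΣz) / √[(nΣw² − (Σw)²)(nΣz² − (Σz)²)]
Numerator: 7×3102.06 − 105.9×208.9 = -408.09
Denominator: √[(15649.27 − 11214.81)(49543.55 − 43639.21)] = √[4434.46 × 5904.34] = 5116.8896
r = -408.09 / 5116.8896 ≈ -0.0798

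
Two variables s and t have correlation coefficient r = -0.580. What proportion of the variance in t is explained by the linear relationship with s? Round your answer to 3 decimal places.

r² = (-0.580)² = 0.336

0.336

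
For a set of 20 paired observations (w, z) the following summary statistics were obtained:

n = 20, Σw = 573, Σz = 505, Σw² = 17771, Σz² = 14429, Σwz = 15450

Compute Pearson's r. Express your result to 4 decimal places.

0.6512

r = (nΣwz − ΣwΣz) / √[(nΣw² − (Σw)²)(nΣz² − (Σz)²)]
Numerator: 20×15450 − 573×505 = 19635
Denominator: √[(355420 − 328329)(288580 − 255025)] = √[27091 × 33555] = 30150.2654
r = 19635 / 30150.2654 ≈ 0.6512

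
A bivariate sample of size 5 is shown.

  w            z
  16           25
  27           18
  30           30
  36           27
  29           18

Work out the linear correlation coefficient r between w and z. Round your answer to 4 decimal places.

0.1468

n = 5, Σw = 138, Σz = 118, Σw² = 4022, Σz² = 2902, Σwz = 3280
nΣwz − ΣwΣz = 16400 − 16284 = 116
nΣw² − (Σw)² = 20110 − 19044 = 1066; nΣz² − (Σz)² = 14510 − 13924 = 586
r = 116 / √(1066 × 586) = 116 / 790.3645 ≈ 0.1468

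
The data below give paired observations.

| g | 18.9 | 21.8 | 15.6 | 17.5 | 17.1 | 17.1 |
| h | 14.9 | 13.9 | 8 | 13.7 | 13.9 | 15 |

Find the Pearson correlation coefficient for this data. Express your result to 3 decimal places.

0.505

n = 6, Σg = 108, Σh = 79.4, Σg² = 1966.88, Σh² = 1085.12, Σgh = 1443.37
nΣgh − ΣgΣh = 8660.22 − 8575.2 = 85.02
nΣg² − (Σg)² = 11801.28 − 11664 = 137.28; nΣh² − (Σh)² = 6510.72 − 6304.36 = 206.36
r = 85.02 / √(137.28 × 206.36) = 85.02 / 168.3125 ≈ 0.505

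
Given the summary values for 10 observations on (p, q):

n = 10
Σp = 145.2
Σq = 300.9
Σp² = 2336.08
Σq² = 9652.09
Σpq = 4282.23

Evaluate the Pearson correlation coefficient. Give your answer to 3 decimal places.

r = (nΣpq − ΣpΣq) / √[(nΣp² − (Σp)²)(nΣq² − (Σq)²)]
Numerator: 10×4282.23 − 145.2×300.9 = -868.38
Denominator: √[(23360.8 − 21083.04)(96520.9 − 90540.81)] = √[2277.76 × 5980.09] = 3690.6923
r = -868.38 / 3690.6923 ≈ -0.235

-0.235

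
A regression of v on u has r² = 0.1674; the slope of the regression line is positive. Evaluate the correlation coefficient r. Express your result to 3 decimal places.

|r| = √0.1674 = 0.409
The association is positive, so r = 0.409.

0.409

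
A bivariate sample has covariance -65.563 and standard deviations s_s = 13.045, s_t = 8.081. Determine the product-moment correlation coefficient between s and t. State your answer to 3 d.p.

-0.622

r = Cov(s,t) / (s_s · s_t) = -65.563 / (13.045 × 8.081)
  = -65.563 / 105.4166 ≈ -0.622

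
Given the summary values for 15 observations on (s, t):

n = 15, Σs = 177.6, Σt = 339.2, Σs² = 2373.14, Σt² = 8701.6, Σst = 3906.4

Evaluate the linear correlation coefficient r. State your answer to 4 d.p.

-0.2078

r = (nΣst − ΣsΣt) / √[(nΣs² − (Σs)²)(nΣt² − (Σt)²)]
Numerator: 15×3906.4 − 177.6×339.2 = -1645.92
Denominator: √[(35597.1 − 31541.76)(130524 − 115056.64)] = √[4055.34 × 15467.36] = 7919.9371
r = -1645.92 / 7919.9371 ≈ -0.2078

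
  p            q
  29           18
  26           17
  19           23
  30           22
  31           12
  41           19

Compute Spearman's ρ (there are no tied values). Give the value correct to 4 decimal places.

-0.3143

Rank p: 3, 2, 1, 4, 5, 6
Rank q: 3, 2, 6, 5, 1, 4
d = rank(p) − rank(q): 0, 0, -5, -1, 4, 2; Σd² = 46
ρ = 1 − 6Σd² / [n(n²−1)] = 1 − 6×46 / (6×35) = 1 − 276/210 ≈ -0.3143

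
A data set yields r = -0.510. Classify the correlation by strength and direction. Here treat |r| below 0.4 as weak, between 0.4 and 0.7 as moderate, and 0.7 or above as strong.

moderate negative

r = -0.510 < 0 so the relationship is negative.
|r| = 0.510, which falls in the moderate range.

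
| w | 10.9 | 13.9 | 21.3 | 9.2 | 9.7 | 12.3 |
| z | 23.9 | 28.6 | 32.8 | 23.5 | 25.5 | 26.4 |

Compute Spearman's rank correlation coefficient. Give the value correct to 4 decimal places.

Rank w: 3, 5, 6, 1, 2, 4
Rank z: 2, 5, 6, 1, 3, 4
d = rank(w) − rank(z): 1, 0, 0, 0, -1, 0; Σd² = 2
ρ = 1 − 6Σd² / [n(n²−1)] = 1 − 6×2 / (6×35) = 1 − 12/210 ≈ 0.9429

0.9429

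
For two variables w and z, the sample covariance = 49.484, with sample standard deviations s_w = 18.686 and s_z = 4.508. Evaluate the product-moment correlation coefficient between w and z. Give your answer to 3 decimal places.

r = Cov(w,z) / (s_w · s_z) = 49.484 / (18.686 × 4.508)
  = 49.484 / 84.2365 ≈ 0.587

0.587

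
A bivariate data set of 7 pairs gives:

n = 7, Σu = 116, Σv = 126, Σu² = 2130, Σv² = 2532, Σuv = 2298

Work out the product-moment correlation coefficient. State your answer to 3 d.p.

r = (nΣuv − ΣuΣv) / √[(nΣu² − (Σu)²)(nΣv² − (Σv)²)]
Numerator: 7×2298 − 116×126 = 1470
Denominator: √[(14910 − 13456)(17724 − 15876)] = √[1454 × 1848] = 1639.2047
r = 1470 / 1639.2047 ≈ 0.897

0.897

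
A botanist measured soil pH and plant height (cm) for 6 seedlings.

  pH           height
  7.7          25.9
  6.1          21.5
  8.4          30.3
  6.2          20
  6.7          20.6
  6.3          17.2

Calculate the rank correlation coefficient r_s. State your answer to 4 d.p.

0.6000

Rank pH: 5, 1, 6, 2, 4, 3
Rank height: 5, 4, 6, 2, 3, 1
d = rank(pH) − rank(height): 0, -3, 0, 0, 1, 2; Σd² = 14
ρ = 1 − 6Σd² / [n(n²−1)] = 1 − 6×14 / (6×35) = 1 − 84/210 ≈ 0.6000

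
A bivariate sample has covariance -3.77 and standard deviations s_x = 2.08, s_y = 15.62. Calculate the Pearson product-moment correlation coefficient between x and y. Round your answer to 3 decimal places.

r = Cov(x,y) / (s_x · s_y) = -3.77 / (2.08 × 15.62)
  = -3.77 / 32.4896 ≈ -0.116

-0.116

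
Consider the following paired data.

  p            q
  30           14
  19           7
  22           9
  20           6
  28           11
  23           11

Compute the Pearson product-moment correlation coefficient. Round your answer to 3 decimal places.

n = 6, Σp = 142, Σq = 58, Σp² = 3458, Σq² = 604, Σpq = 1432
nΣpq − ΣpΣq = 8592 − 8236 = 356
nΣp² − (Σp)² = 20748 − 20164 = 584; nΣq² − (Σq)² = 3624 − 3364 = 260
r = 356 / √(584 × 260) = 356 / 389.6665 ≈ 0.914

0.914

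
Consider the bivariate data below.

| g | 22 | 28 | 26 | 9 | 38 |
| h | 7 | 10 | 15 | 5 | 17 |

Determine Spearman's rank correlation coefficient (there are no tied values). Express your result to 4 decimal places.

0.9000

Rank g: 2, 4, 3, 1, 5
Rank h: 2, 3, 4, 1, 5
d = rank(g) − rank(h): 0, 1, -1, 0, 0; Σd² = 2
ρ = 1 − 6Σd² / [n(n²−1)] = 1 − 6×2 / (5×24) = 1 − 12/120 ≈ 0.9000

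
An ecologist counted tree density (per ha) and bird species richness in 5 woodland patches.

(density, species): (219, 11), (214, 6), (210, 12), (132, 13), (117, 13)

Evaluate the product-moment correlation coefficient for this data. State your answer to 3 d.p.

n = 5, Σx = 892, Σy = 55, Σx² = 168970, Σy² = 639, Σxy = 9450
nΣxy − ΣxΣy = 47250 − 49060 = -1810
nΣx² − (Σx)² = 844850 − 795664 = 49186; nΣy² − (Σy)² = 3195 − 3025 = 170
r = -1810 / √(49186 × 170) = -1810 / 2891.6466 ≈ -0.626

-0.626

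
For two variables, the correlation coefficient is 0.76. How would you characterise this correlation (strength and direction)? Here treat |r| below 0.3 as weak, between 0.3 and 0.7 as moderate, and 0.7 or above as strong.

strong positive

r = 0.76 > 0 so the relationship is positive.
|r| = 0.76, which falls in the strong range.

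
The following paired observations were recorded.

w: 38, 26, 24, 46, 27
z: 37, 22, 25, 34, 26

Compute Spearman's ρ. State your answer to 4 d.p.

0.8000

Rank w: 4, 2, 1, 5, 3
Rank z: 5, 1, 2, 4, 3
d = rank(w) − rank(z): -1, 1, -1, 1, 0; Σd² = 4
ρ = 1 − 6Σd² / [n(n²−1)] = 1 − 6×4 / (5×24) = 1 − 24/120 ≈ 0.8000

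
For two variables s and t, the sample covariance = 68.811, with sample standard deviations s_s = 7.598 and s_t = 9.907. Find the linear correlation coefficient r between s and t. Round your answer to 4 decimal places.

0.9141

r = Cov(s,t) / (s_s · s_t) = 68.811 / (7.598 × 9.907)
  = 68.811 / 75.2734 ≈ 0.9141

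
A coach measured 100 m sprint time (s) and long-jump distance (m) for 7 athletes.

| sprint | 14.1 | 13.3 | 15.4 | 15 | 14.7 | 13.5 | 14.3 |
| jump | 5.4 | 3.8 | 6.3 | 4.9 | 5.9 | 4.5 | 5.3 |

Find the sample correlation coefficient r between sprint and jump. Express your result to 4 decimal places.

n = 7, Σx = 100.3, Σy = 36.1, Σx² = 1440.69, Σy² = 190.45, Σxy = 520.47
nΣxy − ΣxΣy = 3643.29 − 3620.83 = 22.46
nΣx² − (Σx)² = 10084.83 − 10060.09 = 24.74; nΣy² − (Σy)² = 1333.15 − 1303.21 = 29.94
r = 22.46 / √(24.74 × 29.94) = 22.46 / 27.2161 ≈ 0.8252

0.8252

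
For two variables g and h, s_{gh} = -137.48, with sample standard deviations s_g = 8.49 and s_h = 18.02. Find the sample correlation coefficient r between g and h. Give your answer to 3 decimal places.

r = Cov(g,h) / (s_g · s_h) = -137.48 / (8.49 × 18.02)
  = -137.48 / 152.9898 ≈ -0.899

-0.899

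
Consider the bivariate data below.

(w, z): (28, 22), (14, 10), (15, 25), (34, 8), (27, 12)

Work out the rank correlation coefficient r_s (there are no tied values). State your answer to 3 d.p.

-0.300

Rank w: 4, 1, 2, 5, 3
Rank z: 4, 2, 5, 1, 3
d = rank(w) − rank(z): 0, -1, -3, 4, 0; Σd² = 26
ρ = 1 − 6Σd² / [n(n²−1)] = 1 − 6×26 / (5×24) = 1 − 156/120 ≈ -0.300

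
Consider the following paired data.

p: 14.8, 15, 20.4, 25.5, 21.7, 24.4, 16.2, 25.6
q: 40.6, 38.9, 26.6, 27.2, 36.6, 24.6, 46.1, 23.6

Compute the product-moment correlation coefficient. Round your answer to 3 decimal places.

n = 8, Σp = 163.6, Σq = 264.2, Σp² = 3494.5, Σq² = 9235.86, Σpq = 5166.06
nΣpq − ΣpΣq = 41328.48 − 43223.12 = -1894.64
nΣp² − (Σp)² = 27956 − 26764.96 = 1191.04; nΣq² − (Σq)² = 73886.88 − 69801.64 = 4085.24
r = -1894.64 / √(1191.04 × 4085.24) = -1894.64 / 2205.8296 ≈ -0.859

-0.859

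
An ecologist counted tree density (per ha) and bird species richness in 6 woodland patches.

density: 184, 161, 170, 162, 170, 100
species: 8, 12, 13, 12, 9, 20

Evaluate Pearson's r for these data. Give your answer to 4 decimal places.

-0.9488

n = 6, Σx = 947, Σy = 74, Σx² = 153821, Σy² = 1002, Σxy = 11088
nΣxy − ΣxΣy = 66528 − 70078 = -3550
nΣx² − (Σx)² = 922926 − 896809 = 26117; nΣy² − (Σy)² = 6012 − 5476 = 536
r = -3550 / √(26117 × 536) = -3550 / 3741.4853 ≈ -0.9488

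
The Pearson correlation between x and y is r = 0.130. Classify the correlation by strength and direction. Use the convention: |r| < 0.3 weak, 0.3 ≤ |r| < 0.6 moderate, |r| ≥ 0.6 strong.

weak positive

r = 0.130 > 0 so the relationship is positive.
|r| = 0.130, which falls in the weak range.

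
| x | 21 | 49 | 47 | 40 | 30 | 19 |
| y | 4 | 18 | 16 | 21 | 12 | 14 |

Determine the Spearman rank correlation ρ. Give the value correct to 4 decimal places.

Rank x: 2, 6, 5, 4, 3, 1
Rank y: 1, 5, 4, 6, 2, 3
d = rank(x) − rank(y): 1, 1, 1, -2, 1, -2; Σd² = 12
ρ = 1 − 6Σd² / [n(n²−1)] = 1 − 6×12 / (6×35) = 1 − 72/210 ≈ 0.6571

0.6571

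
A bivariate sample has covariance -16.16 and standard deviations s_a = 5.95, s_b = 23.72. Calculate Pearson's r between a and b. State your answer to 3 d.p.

r = Cov(a,b) / (s_a · s_b) = -16.16 / (5.95 × 23.72)
  = -16.16 / 141.1340 ≈ -0.115

-0.115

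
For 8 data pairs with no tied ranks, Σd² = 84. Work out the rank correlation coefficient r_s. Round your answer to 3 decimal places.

0.000

ρ = 1 − 6Σd² / [n(n²−1)] = 1 − 6×84 / (8×63)
  = 1 − 504/504 = 1 − 1.0000 ≈ 0.000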